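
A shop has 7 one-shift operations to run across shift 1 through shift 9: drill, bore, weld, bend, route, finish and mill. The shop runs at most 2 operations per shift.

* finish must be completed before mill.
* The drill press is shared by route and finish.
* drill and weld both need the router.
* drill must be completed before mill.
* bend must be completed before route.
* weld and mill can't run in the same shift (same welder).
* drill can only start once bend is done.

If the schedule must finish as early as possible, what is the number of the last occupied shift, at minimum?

4

The precedence chain requires at least 3 distinct shifts.
With at most 2 per shift and 7 operations, at least 4 shifts are needed.
4 works (last occupied shift: shift 4): for example route -> shift 2, mill -> shift 3, bore -> shift 3, finish -> shift 1, bend -> shift 1, weld -> shift 4, drill -> shift 2.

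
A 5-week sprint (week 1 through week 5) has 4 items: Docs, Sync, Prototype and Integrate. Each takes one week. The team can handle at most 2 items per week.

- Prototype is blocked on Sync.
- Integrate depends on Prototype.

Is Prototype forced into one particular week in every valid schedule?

No

Prototype can be week 2 (e.g. Docs -> week 1; Integrate -> week 3; Prototype -> week 2; Sync -> week 1) or week 3 (e.g. Prototype in week 3; Docs in week 1; Integrate in week 4; Sync in week 1).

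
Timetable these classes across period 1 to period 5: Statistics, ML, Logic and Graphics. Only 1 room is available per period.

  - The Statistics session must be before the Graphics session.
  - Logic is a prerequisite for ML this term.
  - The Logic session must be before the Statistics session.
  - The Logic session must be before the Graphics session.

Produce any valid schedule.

ML -> period 4; Logic -> period 1; Statistics -> period 2; Graphics -> period 3

Checking: Statistics(period 2) before Graphics(period 3); Logic(period 1) before Graphics(period 3); Logic(period 1) before ML(period 4); Logic(period 1) before Statistics(period 2); max 1 per period (cap 1).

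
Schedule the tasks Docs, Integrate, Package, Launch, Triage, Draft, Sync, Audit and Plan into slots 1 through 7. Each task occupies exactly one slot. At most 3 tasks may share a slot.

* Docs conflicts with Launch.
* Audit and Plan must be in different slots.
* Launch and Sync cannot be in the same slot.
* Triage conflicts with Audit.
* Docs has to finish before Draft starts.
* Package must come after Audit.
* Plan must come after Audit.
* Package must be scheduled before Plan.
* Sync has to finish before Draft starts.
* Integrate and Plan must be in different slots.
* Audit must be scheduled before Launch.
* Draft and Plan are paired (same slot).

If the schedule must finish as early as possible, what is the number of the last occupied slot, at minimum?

slot 3

The precedence chain requires at least 3 distinct slots.
With at most 3 per slot and 9 tasks, at least 3 slots are needed.
3 works (last occupied slot: 3): for example Triage=3; Plan=3; Launch=2; Package=2; Draft=3; Integrate=2; Sync=1; Docs=1; Audit=1.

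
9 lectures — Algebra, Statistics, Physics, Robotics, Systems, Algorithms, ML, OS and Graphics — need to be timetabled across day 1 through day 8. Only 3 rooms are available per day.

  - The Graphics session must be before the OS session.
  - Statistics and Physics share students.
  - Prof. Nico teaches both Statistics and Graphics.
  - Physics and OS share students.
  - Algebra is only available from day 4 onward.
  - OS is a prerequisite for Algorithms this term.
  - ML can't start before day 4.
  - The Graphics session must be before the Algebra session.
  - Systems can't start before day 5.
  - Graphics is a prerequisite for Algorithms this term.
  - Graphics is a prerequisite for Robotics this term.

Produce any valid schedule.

Algorithms=day 3, OS=day 2, Robotics=day 2, Physics=day 1, Systems=day 5, Graphics=day 1, ML=day 4, Statistics=day 2, Algebra=day 4

Checking: Graphics(day 1) before Algorithms(day 3); Graphics(day 1) before OS(day 2); Graphics(day 1) before Algebra(day 4); Graphics(day 1) before Robotics(day 2); OS(day 2) before Algorithms(day 3); Statistics(day 2) != Physics(day 1); Physics(day 1) != OS(day 2); Statistics(day 2) != Graphics(day 1); Algebra=day 4 in [day 4,day 8]; ML=day 4 in [day 4,day 8]; Systems=day 5 in [day 5,day 8]; max 3 per day (cap 3).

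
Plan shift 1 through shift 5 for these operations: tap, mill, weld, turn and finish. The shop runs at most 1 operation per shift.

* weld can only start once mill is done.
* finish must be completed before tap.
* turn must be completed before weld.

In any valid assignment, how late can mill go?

shift 4

Downstream work caps mill at shift 4.
mill at shift 4 is achievable: finish -> shift 1, weld -> shift 5, mill -> shift 4, tap -> shift 2, turn -> shift 3.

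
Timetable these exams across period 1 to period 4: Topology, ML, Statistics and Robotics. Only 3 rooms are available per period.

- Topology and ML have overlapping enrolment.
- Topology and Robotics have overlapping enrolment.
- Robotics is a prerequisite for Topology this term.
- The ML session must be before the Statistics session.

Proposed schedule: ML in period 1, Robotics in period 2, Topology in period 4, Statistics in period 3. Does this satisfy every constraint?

Topology and ML have overlapping enrolment — holds.
Only 3 rooms are available per period — holds.
The ML session must be before the Statistics session — holds.
Robotics is a prerequisite for Topology this term — holds.
Topology and Robotics have overlapping enrolment — holds.

Valid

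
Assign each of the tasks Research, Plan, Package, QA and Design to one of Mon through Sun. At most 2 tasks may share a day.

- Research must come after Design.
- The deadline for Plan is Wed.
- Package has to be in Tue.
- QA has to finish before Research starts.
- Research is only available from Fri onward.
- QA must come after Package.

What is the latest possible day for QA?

Sat

Precedence pushes QA to at least Wed; downstream work caps QA at Sat.
QA at Sat is achievable: Plan in Mon; Package in Tue; Research in Sun; Design in Mon; QA in Sat.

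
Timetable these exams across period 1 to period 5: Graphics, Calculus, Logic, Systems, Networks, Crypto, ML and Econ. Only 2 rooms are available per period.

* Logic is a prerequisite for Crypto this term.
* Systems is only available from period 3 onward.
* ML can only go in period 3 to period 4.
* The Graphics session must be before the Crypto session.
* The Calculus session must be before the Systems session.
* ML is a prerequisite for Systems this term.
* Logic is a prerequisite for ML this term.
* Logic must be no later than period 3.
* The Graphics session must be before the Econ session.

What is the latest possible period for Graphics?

period 4

Downstream work caps Graphics at period 4.
Graphics at period 4 is achievable: ML in period 3; Calculus in period 1; Graphics in period 4; Networks in period 2; Logic in period 1; Crypto in period 5; Econ in period 5; Systems in period 4.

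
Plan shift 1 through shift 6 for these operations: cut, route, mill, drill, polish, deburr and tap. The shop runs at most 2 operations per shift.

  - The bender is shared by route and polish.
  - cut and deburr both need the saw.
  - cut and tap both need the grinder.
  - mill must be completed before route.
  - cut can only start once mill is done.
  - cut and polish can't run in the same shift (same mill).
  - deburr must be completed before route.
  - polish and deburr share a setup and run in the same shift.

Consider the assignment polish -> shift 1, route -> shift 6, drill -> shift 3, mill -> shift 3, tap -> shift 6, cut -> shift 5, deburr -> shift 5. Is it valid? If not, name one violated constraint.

cut can only start once mill is done — holds.
cut and deburr both need the saw — violated.
The shop runs at most 2 operations per shift — holds.
cut and tap both need the grinder — holds.
polish and deburr share a setup and run in the same shift — violated.
deburr must be completed before route — holds.
cut and polish can't run in the same shift (same mill) — holds.
mill must be completed before route — holds.
The bender is shared by route and polish — holds.

Invalid. cut and deburr both need the saw.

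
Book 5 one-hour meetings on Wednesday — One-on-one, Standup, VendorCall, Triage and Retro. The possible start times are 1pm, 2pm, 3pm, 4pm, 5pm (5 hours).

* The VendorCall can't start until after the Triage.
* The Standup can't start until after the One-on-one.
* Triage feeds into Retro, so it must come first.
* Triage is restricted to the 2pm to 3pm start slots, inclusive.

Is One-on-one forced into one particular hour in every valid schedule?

No

One-on-one can be 1pm (e.g. VendorCall in 3pm, Standup in 2pm, One-on-one in 1pm, Triage in 2pm, Retro in 3pm) or 2pm (e.g. Retro -> 3pm; One-on-one -> 2pm; VendorCall -> 3pm; Triage -> 2pm; Standup -> 3pm).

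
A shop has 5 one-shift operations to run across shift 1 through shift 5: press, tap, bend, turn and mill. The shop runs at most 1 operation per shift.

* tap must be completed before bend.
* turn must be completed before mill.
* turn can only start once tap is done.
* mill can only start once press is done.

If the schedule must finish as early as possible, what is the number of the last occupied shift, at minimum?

The precedence chain requires at least 3 distinct shifts.
With at most 1 per shift and 5 operations, at least 5 shifts are needed.
5 works (last occupied shift: shift 5): for example mill=shift 4; press=shift 3; bend=shift 5; turn=shift 2; tap=shift 1.

shift 5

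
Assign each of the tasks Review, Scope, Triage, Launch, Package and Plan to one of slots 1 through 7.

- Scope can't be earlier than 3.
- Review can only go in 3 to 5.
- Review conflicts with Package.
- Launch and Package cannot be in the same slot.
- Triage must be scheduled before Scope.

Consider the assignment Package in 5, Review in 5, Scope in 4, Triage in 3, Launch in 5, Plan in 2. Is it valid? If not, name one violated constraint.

Launch and Package cannot be in the same slot — violated.
Triage must be scheduled before Scope — holds.
Review conflicts with Package — violated.
Review can only go in 3 to 5 — holds.
Scope can't be earlier than 3 — holds.

No. Review conflicts with Package is not satisfied.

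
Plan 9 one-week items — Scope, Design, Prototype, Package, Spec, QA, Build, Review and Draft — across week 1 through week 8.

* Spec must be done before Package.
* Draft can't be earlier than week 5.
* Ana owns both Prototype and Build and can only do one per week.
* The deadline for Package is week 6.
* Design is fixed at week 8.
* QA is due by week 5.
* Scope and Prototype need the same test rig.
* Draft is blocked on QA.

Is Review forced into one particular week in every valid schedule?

No

Review can be week 1 (e.g. Review=week 1, Prototype=week 2, Spec=week 1, Package=week 2, Build=week 1, Design=week 8, Draft=week 5, QA=week 1, Scope=week 1) or week 2 (e.g. QA=week 1; Scope=week 1; Review=week 2; Package=week 2; Build=week 1; Prototype=week 2; Spec=week 1; Design=week 8; Draft=week 5).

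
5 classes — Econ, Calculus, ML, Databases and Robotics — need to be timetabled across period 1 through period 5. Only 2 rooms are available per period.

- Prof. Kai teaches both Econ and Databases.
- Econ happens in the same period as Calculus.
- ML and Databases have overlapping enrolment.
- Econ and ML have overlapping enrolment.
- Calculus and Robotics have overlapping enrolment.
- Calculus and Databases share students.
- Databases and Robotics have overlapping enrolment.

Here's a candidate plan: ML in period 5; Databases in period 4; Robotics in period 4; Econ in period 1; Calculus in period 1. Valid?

No — it violates: Databases and Robotics have overlapping enrolment

Econ and ML have overlapping enrolment — holds.
ML and Databases have overlapping enrolment — holds.
Only 2 rooms are available per period — holds.
Calculus and Databases share students — holds.
Databases and Robotics have overlapping enrolment — violated.
Calculus and Robotics have overlapping enrolment — holds.
Prof. Kai teaches both Econ and Databases — holds.
Econ happens in the same period as Calculus — holds.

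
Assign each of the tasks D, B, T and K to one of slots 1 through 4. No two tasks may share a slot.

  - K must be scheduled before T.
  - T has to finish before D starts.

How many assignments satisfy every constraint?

Enumerating: B=4, T=2, D=3, K=1 | B in 3, K in 1, D in 4, T in 2 | K in 1; T in 3; D in 4; B in 2 | T=3, K=2, D=4, B=1.

4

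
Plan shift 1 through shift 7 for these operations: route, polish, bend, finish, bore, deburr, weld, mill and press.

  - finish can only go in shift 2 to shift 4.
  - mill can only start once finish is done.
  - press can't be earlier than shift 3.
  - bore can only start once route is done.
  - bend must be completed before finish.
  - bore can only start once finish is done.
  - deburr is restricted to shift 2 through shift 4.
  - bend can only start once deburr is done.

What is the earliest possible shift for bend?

shift 3

Precedence pushes bend to at least shift 3; downstream work caps bend at shift 3.
bend at shift 3 is achievable: bend -> shift 3; deburr -> shift 2; mill -> shift 5; finish -> shift 4; polish -> shift 1; press -> shift 3; bore -> shift 5; weld -> shift 1; route -> shift 1.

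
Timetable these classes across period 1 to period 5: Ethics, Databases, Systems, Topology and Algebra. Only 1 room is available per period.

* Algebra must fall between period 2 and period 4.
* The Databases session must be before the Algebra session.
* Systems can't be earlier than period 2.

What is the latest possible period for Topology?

period 5

Topology at period 5 is achievable: Systems in period 3, Topology in period 5, Databases in period 1, Ethics in period 4, Algebra in period 2.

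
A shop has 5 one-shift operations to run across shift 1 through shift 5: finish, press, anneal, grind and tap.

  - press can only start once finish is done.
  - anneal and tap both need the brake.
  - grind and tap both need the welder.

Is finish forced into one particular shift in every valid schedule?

finish can be shift 1 (e.g. tap -> shift 2; finish -> shift 1; anneal -> shift 1; press -> shift 2; grind -> shift 1) or shift 2 (e.g. finish -> shift 2, tap -> shift 2, grind -> shift 1, anneal -> shift 1, press -> shift 3).

No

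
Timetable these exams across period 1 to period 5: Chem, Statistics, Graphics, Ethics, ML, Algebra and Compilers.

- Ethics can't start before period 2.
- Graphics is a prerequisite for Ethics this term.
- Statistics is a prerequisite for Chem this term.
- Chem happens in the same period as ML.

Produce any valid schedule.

ML=period 2; Chem=period 2; Algebra=period 1; Ethics=period 2; Statistics=period 1; Compilers=period 1; Graphics=period 1

Checking: Statistics(period 1) before Chem(period 2); Graphics(period 1) before Ethics(period 2); Chem = ML = period 2; Ethics=period 2 in [period 2,period 5].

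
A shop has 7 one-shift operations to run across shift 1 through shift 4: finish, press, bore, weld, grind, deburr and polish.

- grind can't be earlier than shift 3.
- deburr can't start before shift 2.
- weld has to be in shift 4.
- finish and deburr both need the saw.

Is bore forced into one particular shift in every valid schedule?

bore can be shift 1 (e.g. finish -> shift 1, grind -> shift 3, press -> shift 1, weld -> shift 4, deburr -> shift 2, bore -> shift 1, polish -> shift 1) or shift 2 (e.g. press -> shift 1, weld -> shift 4, finish -> shift 1, bore -> shift 2, deburr -> shift 2, grind -> shift 3, polish -> shift 1).

No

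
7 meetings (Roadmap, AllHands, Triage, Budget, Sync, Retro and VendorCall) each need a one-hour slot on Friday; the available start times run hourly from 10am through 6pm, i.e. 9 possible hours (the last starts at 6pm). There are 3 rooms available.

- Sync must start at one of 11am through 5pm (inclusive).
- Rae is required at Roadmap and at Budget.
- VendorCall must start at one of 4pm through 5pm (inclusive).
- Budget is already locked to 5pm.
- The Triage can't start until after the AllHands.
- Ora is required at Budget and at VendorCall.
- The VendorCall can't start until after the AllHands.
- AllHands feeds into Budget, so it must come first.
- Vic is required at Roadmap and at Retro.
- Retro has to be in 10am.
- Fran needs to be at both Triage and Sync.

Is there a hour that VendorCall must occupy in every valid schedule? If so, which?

4pm

VendorCall's window is 4pm–5pm.
Budget is fixed at 5pm, and VendorCall can't share a hour with Budget.
So VendorCall must be 4pm.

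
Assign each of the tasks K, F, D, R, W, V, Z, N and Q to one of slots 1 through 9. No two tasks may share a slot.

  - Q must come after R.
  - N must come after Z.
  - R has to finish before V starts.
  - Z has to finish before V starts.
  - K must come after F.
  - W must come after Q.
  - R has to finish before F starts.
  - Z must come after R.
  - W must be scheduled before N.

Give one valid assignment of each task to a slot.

F in 3; R in 1; Z in 2; V in 6; D in 9; Q in 4; W in 5; N in 7; K in 8

Checking: R(1) before V(6); Q(4) before W(5); Z(2) before N(7); R(1) before Z(2); R(1) before Q(4); Z(2) before V(6); W(5) before N(7); F(3) before K(8); R(1) before F(3); max 1 per slot (cap 1).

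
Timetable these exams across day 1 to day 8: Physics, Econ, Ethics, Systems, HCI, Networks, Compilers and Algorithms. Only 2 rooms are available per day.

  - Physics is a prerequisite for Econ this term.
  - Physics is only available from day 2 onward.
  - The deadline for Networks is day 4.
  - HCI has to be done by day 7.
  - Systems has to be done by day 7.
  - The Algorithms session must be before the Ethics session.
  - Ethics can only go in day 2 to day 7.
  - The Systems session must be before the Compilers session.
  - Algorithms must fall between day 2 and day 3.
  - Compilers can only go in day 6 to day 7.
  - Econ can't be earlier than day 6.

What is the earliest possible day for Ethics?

Ethics is available from day 2; precedence pushes Ethics to at least day 3; Ethics's own window allows nothing later than day 7.
Ethics at day 3 is achievable: Econ in day 6; Compilers in day 6; Networks in day 1; HCI in day 3; Physics in day 2; Systems in day 1; Ethics in day 3; Algorithms in day 2.

day 3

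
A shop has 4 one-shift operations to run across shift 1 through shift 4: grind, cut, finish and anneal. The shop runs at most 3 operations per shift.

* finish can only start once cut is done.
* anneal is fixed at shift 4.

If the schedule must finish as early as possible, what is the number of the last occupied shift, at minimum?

shift 4

The precedence chain requires at least 2 distinct shifts.
With at most 3 per shift and 4 operations, at least 2 shifts are needed.
anneal can't be placed before shift 4, so the schedule must run through at least shift 4.
4 works (last occupied shift: shift 4): for example finish=shift 2; grind=shift 1; cut=shift 1; anneal=shift 4.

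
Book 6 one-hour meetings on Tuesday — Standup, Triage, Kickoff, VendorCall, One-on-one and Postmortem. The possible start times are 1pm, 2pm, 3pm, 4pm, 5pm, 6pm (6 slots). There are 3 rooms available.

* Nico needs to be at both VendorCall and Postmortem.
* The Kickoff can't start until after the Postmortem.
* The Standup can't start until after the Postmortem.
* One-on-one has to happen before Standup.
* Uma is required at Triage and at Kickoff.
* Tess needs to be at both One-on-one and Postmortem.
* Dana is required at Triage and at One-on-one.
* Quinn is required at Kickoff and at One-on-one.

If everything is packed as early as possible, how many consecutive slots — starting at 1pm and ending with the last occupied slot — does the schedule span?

3

The precedence chain requires at least 2 distinct slots.
With at most 3 per slot and 6 meetings, at least 2 slots are needed.
Could 2 slots be enough, i.e. nothing placed later than 2pm? No: Kickoff must come after Postmortem (at 1pm or later) → {2pm}; Postmortem must come before Kickoff (at 2pm or earlier) → {1pm}; Standup must come after One-on-one (at 1pm or later) → {2pm}; One-on-one must come before Standup (at 2pm or earlier) → {1pm}; Postmortem can't share with One-on-one (1pm) → nothing is left.
So 2 slots is not enough.
3 works (last occupied slot: 3pm): for example Postmortem -> 1pm, Triage -> 1pm, Standup -> 3pm, One-on-one -> 2pm, VendorCall -> 2pm, Kickoff -> 3pm.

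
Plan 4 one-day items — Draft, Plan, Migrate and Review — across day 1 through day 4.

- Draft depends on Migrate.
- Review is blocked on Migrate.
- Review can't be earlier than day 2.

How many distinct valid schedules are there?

56

Splitting on Draft: it can be day 2 (12), day 3 (20), day 4 (24). Listing each branch's schedules as (Plan, Migrate, Review) by day number:
Draft=day 2: (1,1,2) (1,1,3) (1,1,4) (2,1,2) (2,1,3) (2,1,4) (3,1,2) (3,1,3) (3,1,4) (4,1,2) (4,1,3) (4,1,4) — 12.
Draft=day 3: (1,1,2) (1,1,3) (1,1,4) (1,2,3) (1,2,4) (2,1,2) (2,1,3) (2,1,4) (2,2,3) (2,2,4) (3,1,2) (3,1,3) (3,1,4) (3,2,3) (3,2,4) (4,1,2) (4,1,3) (4,1,4) (4,2,3) (4,2,4) — 20.
Draft=day 4: (1,1,2) (1,1,3) (1,1,4) (1,2,3) (1,2,4) (1,3,4) (2,1,2) (2,1,3) (2,1,4) (2,2,3) (2,2,4) (2,3,4) (3,1,2) (3,1,3) (3,1,4) (3,2,3) (3,2,4) (3,3,4) (4,1,2) (4,1,3) (4,1,4) (4,2,3) (4,2,4) (4,3,4) — 24.
Summing: 12 + 20 + 24 = 56.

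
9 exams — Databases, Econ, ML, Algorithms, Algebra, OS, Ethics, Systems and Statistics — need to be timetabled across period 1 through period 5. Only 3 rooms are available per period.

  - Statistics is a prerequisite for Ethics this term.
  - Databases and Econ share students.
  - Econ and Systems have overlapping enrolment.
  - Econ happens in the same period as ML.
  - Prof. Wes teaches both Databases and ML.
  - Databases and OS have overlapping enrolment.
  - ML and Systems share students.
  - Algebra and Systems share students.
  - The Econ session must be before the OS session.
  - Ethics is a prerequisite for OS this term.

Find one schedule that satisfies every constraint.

Systems -> period 4; Algorithms -> period 2; Databases -> period 2; Econ -> period 1; ML -> period 1; Statistics -> period 1; Ethics -> period 2; Algebra -> period 3; OS -> period 3

Checking: Ethics(period 2) before OS(period 3); Econ(period 1) before OS(period 3); Statistics(period 1) before Ethics(period 2); Algebra(period 3) != Systems(period 4); Databases(period 2) != OS(period 3); ML(period 1) != Systems(period 4); Databases(period 2) != Econ(period 1); Databases(period 2) != ML(period 1); Econ(period 1) != Systems(period 4); Econ = ML = period 1; max 3 per period (cap 3).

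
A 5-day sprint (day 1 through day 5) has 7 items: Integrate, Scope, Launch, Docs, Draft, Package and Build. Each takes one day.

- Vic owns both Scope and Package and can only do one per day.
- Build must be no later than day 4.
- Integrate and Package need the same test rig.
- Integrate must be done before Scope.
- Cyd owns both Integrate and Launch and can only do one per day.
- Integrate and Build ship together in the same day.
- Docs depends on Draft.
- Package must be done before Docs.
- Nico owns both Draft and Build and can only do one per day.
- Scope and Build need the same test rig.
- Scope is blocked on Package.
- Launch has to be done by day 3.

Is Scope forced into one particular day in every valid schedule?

No

Scope can be day 3 (e.g. Scope -> day 3, Launch -> day 1, Package -> day 1, Docs -> day 2, Integrate -> day 2, Build -> day 2, Draft -> day 1) or day 4 (e.g. Scope=day 4; Docs=day 2; Draft=day 1; Build=day 2; Integrate=day 2; Package=day 1; Launch=day 1).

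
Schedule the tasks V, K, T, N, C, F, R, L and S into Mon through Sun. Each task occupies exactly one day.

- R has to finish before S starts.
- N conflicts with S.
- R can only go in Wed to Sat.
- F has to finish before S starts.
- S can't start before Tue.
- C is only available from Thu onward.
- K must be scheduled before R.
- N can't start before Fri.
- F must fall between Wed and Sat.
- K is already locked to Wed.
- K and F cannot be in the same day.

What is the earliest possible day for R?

Thu

R is available from Wed; precedence pushes R to at least Thu; R's own window allows nothing later than Sat.
R at Thu is achievable: S=Sat; R=Thu; V=Mon; T=Mon; F=Thu; K=Wed; C=Thu; N=Fri; L=Mon.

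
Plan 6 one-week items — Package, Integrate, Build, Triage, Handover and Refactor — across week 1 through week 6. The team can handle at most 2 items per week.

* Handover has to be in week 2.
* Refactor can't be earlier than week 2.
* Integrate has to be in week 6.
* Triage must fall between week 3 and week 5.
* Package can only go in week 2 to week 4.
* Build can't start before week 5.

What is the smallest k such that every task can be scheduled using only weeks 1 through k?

With at most 2 per week and 6 tasks, at least 3 weeks are needed.
Integrate can't be placed before week 6, so the schedule must run through at least week 6.
6 works (last occupied week: week 6): for example Refactor=week 3; Package=week 2; Handover=week 2; Build=week 5; Triage=week 3; Integrate=week 6.

6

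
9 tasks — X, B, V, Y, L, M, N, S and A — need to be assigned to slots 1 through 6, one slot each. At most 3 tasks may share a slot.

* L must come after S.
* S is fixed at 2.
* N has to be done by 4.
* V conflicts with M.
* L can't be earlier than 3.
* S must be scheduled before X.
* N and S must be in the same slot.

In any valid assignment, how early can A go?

A at 1 is achievable: B in 1; S in 2; N in 2; A in 1; V in 1; Y in 2; M in 3; L in 3; X in 3.

1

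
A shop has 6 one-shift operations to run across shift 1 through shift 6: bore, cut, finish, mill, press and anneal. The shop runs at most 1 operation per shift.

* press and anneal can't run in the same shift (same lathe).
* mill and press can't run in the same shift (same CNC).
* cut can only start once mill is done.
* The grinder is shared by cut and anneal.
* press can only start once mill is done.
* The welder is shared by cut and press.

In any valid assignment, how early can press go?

shift 2

Precedence pushes press to at least shift 2.
press at shift 2 is achievable: finish -> shift 5, anneal -> shift 6, cut -> shift 3, mill -> shift 1, bore -> shift 4, press -> shift 2.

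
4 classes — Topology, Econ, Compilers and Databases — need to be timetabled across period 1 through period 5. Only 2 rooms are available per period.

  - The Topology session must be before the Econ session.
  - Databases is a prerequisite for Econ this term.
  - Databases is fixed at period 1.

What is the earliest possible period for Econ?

period 2

Precedence pushes Econ to at least period 2.
Econ at period 2 is achievable: Databases -> period 1; Topology -> period 1; Econ -> period 2; Compilers -> period 2.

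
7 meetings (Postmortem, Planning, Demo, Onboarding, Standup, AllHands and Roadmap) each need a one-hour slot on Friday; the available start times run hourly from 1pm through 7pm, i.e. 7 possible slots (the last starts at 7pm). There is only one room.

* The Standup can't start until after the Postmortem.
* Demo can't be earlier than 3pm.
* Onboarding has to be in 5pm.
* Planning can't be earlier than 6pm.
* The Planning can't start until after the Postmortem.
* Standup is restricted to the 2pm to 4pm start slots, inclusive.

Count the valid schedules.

Splitting on Postmortem: it can be 1pm (28), 2pm (16), 3pm (4). Listing each branch's schedules as (Planning, Demo, Onboarding, Standup, AllHands, Roadmap):
Postmortem=1pm: (6pm,3pm,5pm,2pm,4pm,7pm) (6pm,3pm,5pm,2pm,7pm,4pm) (6pm,3pm,5pm,4pm,2pm,7pm) (6pm,3pm,5pm,4pm,7pm,2pm) (6pm,4pm,5pm,2pm,3pm,7pm) (6pm,4pm,5pm,2pm,7pm,3pm) (6pm,4pm,5pm,3pm,2pm,7pm) (6pm,4pm,5pm,3pm,7pm,2pm) (6pm,7pm,5pm,2pm,3pm,4pm) (6pm,7pm,5pm,2pm,4pm,3pm) (6pm,7pm,5pm,3pm,2pm,4pm) (6pm,7pm,5pm,3pm,4pm,2pm) (6pm,7pm,5pm,4pm,2pm,3pm) (6pm,7pm,5pm,4pm,3pm,2pm) (7pm,3pm,5pm,2pm,4pm,6pm) (7pm,3pm,5pm,2pm,6pm,4pm) (7pm,3pm,5pm,4pm,2pm,6pm) (7pm,3pm,5pm,4pm,6pm,2pm) (7pm,4pm,5pm,2pm,3pm,6pm) (7pm,4pm,5pm,2pm,6pm,3pm) (7pm,4pm,5pm,3pm,2pm,6pm) (7pm,4pm,5pm,3pm,6pm,2pm) (7pm,6pm,5pm,2pm,3pm,4pm) (7pm,6pm,5pm,2pm,4pm,3pm) (7pm,6pm,5pm,3pm,2pm,4pm) (7pm,6pm,5pm,3pm,4pm,2pm) (7pm,6pm,5pm,4pm,2pm,3pm) (7pm,6pm,5pm,4pm,3pm,2pm) — 28.
Postmortem=2pm: (6pm,3pm,5pm,4pm,1pm,7pm) (6pm,3pm,5pm,4pm,7pm,1pm) (6pm,4pm,5pm,3pm,1pm,7pm) (6pm,4pm,5pm,3pm,7pm,1pm) (6pm,7pm,5pm,3pm,1pm,4pm) (6pm,7pm,5pm,3pm,4pm,1pm) (6pm,7pm,5pm,4pm,1pm,3pm) (6pm,7pm,5pm,4pm,3pm,1pm) (7pm,3pm,5pm,4pm,1pm,6pm) (7pm,3pm,5pm,4pm,6pm,1pm) (7pm,4pm,5pm,3pm,1pm,6pm) (7pm,4pm,5pm,3pm,6pm,1pm) (7pm,6pm,5pm,3pm,1pm,4pm) (7pm,6pm,5pm,3pm,4pm,1pm) (7pm,6pm,5pm,4pm,1pm,3pm) (7pm,6pm,5pm,4pm,3pm,1pm) — 16.
Postmortem=3pm: (6pm,7pm,5pm,4pm,1pm,2pm) (6pm,7pm,5pm,4pm,2pm,1pm) (7pm,6pm,5pm,4pm,1pm,2pm) (7pm,6pm,5pm,4pm,2pm,1pm) — 4.
Summing: 28 + 16 + 4 = 48.

48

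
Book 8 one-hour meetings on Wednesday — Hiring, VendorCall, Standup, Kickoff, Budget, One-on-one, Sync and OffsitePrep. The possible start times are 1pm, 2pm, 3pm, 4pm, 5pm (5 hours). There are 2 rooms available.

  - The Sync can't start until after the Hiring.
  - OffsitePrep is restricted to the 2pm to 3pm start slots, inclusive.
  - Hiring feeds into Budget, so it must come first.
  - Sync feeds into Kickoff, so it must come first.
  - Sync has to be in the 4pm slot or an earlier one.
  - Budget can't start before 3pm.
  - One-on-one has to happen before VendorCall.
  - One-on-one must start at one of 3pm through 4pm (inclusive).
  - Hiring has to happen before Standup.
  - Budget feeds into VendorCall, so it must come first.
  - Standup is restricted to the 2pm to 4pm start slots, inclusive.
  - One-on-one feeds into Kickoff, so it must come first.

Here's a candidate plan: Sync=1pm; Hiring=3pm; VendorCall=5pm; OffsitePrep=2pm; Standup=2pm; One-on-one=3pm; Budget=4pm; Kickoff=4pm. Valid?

No. The Sync can't start until after the Hiring is not satisfied.

There are 2 rooms available — holds.
Budget feeds into VendorCall, so it must come first — holds.
Standup is restricted to the 2pm to 4pm start slots, inclusive — holds.
One-on-one has to happen before VendorCall — holds.
Budget can't start before 3pm — holds.
OffsitePrep is restricted to the 2pm to 3pm start slots, inclusive — holds.
Sync feeds into Kickoff, so it must come first — holds.
One-on-one feeds into Kickoff, so it must come first — holds.
The Sync can't start until after the Hiring — violated.
Hiring feeds into Budget, so it must come first — holds.
Sync has to be in the 4pm slot or an earlier one — holds.
One-on-one must start at one of 3pm through 4pm (inclusive) — holds.
Hiring has to happen before Standup — violated.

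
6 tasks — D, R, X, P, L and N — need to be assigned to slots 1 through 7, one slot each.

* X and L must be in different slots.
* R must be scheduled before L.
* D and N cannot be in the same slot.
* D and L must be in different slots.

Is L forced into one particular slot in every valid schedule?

L can be 2 (e.g. P in 1, X in 1, L in 2, N in 2, R in 1, D in 1) or 3 (e.g. D=1, P=1, R=1, N=2, X=1, L=3).

No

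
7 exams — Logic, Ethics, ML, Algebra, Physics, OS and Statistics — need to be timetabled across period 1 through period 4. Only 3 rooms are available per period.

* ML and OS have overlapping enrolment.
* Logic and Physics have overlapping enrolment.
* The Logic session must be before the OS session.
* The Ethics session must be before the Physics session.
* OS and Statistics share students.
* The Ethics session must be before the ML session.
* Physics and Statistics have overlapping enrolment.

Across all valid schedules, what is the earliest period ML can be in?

period 2

Precedence pushes ML to at least period 2.
ML at period 2 is achievable: Logic -> period 1, Ethics -> period 1, Statistics -> period 4, OS -> period 3, Algebra -> period 1, Physics -> period 2, ML -> period 2.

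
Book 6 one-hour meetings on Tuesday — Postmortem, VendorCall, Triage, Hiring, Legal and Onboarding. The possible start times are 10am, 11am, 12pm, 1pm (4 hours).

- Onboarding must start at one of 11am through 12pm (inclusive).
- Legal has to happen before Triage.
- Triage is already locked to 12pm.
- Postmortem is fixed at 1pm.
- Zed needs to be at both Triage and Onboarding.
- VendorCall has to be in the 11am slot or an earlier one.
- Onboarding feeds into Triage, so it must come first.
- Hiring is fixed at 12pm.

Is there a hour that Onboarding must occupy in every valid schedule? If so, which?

11am

Onboarding's window is 11am–12pm.
Triage is fixed at 12pm, and Onboarding can't share a hour with Triage.
So Onboarding must be 11am.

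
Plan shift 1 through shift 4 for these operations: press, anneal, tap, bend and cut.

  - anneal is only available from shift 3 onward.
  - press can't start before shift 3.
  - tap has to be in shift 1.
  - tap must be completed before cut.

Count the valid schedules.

48

Splitting on press: it can be shift 3 (24), shift 4 (24). Listing each branch's schedules as (anneal, tap, bend, cut) by shift number:
press=shift 3: (3,1,1,2) (3,1,1,3) (3,1,1,4) (3,1,2,2) (3,1,2,3) (3,1,2,4) (3,1,3,2) (3,1,3,3) (3,1,3,4) (3,1,4,2) (3,1,4,3) (3,1,4,4) (4,1,1,2) (4,1,1,3) (4,1,1,4) (4,1,2,2) (4,1,2,3) (4,1,2,4) (4,1,3,2) (4,1,3,3) (4,1,3,4) (4,1,4,2) (4,1,4,3) (4,1,4,4) — 24.
press=shift 4: (3,1,1,2) (3,1,1,3) (3,1,1,4) (3,1,2,2) (3,1,2,3) (3,1,2,4) (3,1,3,2) (3,1,3,3) (3,1,3,4) (3,1,4,2) (3,1,4,3) (3,1,4,4) (4,1,1,2) (4,1,1,3) (4,1,1,4) (4,1,2,2) (4,1,2,3) (4,1,2,4) (4,1,3,2) (4,1,3,3) (4,1,3,4) (4,1,4,2) (4,1,4,3) (4,1,4,4) — 24.
Summing: 24 + 24 = 48.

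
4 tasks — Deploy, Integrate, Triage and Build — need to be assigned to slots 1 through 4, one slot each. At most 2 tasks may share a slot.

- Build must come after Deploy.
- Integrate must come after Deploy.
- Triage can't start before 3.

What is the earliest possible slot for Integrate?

2

Precedence pushes Integrate to at least 2.
Integrate at 2 is achievable: Build in 2; Deploy in 1; Triage in 3; Integrate in 2.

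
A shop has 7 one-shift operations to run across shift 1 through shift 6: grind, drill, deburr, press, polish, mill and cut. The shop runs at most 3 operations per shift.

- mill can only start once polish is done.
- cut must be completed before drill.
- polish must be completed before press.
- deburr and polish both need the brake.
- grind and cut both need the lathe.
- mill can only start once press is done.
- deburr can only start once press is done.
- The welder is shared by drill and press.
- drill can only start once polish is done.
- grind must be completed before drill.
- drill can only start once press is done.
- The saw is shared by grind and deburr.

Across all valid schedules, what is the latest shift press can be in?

Precedence pushes press to at least shift 2; downstream work caps press at shift 5.
press at shift 5 is achievable: cut in shift 2, drill in shift 6, deburr in shift 6, grind in shift 1, polish in shift 1, press in shift 5, mill in shift 6.

shift 5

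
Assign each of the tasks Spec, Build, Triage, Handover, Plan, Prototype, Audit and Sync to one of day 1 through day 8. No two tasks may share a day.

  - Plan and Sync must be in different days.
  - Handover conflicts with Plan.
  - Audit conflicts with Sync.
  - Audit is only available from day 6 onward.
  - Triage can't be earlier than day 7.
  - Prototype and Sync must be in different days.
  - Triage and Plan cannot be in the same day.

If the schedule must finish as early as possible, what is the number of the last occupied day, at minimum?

day 8

With at most 1 per day and 8 tasks, at least 8 days are needed.
Triage can't be placed before day 7, so the schedule must run through at least day 7.
8 works (last occupied day: day 8): for example Sync in day 8, Triage in day 7, Handover in day 3, Spec in day 1, Audit in day 6, Build in day 2, Plan in day 4, Prototype in day 5.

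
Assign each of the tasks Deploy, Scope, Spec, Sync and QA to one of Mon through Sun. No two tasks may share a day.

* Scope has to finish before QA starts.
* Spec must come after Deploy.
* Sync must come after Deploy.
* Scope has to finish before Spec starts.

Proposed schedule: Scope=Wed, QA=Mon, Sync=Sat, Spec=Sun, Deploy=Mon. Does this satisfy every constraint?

No. No two tasks may share a day is not satisfied.

Scope has to finish before Spec starts — holds.
Scope has to finish before QA starts — violated.
No two tasks may share a day — violated.
Sync must come after Deploy — holds.
Spec must come after Deploy — holds.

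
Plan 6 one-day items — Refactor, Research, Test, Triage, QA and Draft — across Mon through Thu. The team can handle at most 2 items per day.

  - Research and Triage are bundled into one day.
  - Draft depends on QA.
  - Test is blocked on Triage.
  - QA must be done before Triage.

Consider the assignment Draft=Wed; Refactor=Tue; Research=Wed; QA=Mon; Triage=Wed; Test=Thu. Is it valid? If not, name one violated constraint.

QA must be done before Triage — holds.
Test is blocked on Triage — holds.
The team can handle at most 2 items per day — violated.
Draft depends on QA — holds.
Research and Triage are bundled into one day — holds.

Invalid. The team can handle at most 2 items per day.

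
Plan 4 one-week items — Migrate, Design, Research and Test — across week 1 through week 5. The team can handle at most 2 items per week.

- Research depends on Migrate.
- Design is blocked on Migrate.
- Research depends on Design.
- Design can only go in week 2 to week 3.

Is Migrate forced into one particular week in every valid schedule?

Migrate can be week 1 (e.g. Migrate -> week 1; Test -> week 1; Design -> week 2; Research -> week 3) or week 2 (e.g. Migrate in week 2; Design in week 3; Research in week 4; Test in week 1).

No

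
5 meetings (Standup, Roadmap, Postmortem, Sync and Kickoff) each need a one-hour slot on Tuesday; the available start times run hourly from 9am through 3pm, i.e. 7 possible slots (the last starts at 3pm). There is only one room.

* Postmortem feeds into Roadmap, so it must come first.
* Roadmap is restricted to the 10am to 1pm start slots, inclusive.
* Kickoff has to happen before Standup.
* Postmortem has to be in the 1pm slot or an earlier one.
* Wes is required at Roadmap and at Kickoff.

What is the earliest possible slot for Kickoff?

Downstream work caps Kickoff at 2pm.
Kickoff at 9am is achievable: Roadmap -> 11am; Standup -> 12pm; Postmortem -> 10am; Kickoff -> 9am; Sync -> 1pm.

9am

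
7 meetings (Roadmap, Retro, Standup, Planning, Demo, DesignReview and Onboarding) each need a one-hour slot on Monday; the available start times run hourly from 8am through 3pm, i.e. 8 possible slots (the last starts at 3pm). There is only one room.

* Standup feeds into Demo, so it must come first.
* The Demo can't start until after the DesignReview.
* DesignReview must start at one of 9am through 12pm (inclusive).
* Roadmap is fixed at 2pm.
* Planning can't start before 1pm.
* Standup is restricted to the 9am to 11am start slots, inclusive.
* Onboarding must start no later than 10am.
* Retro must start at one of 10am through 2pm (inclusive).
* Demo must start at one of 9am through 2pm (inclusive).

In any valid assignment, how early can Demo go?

Demo is available from 9am; precedence pushes Demo to at least 10am; Demo's own window allows nothing later than 2pm.
Demo at 11am is achievable: Demo in 11am, Roadmap in 2pm, DesignReview in 10am, Retro in 12pm, Planning in 1pm, Onboarding in 8am, Standup in 9am.
Nothing earlier works — the capacity limit rule out every slot before 11am.

11am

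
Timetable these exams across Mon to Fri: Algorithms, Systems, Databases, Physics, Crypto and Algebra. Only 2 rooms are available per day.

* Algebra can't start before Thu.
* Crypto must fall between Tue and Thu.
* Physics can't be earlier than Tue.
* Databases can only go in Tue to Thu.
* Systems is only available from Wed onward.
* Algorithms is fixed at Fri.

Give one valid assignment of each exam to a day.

Systems in Wed; Algebra in Thu; Crypto in Tue; Algorithms in Fri; Physics in Wed; Databases in Tue

Checking: Databases=Tue in [Tue,Thu]; Systems=Wed in [Wed,Fri]; Algebra=Thu in [Thu,Fri]; Algorithms=Fri in [Fri,Fri]; Crypto=Tue in [Tue,Thu]; Physics=Wed in [Tue,Fri]; max 2 per day (cap 2).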